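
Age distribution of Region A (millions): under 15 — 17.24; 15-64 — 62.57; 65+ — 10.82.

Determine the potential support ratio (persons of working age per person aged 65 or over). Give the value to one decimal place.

Potential support ratio = 62.57 / 10.82 = 5.8

Potential support ratio: 5.8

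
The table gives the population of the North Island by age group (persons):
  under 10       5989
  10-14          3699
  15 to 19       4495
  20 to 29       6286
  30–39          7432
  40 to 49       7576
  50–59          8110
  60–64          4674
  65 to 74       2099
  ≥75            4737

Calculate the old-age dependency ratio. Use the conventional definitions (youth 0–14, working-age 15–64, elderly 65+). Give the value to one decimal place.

Old-age dependency ratio: 17.7

0–14: 5989 + 3699 = 9688
15–64: 4495 + 6286 + 7432 + 7576 + 8110 + 4674 = 38573
65+: 2099 + 4737 = 6836
Old-age dependency ratio = 6836 / 38573 × 100 = 17.7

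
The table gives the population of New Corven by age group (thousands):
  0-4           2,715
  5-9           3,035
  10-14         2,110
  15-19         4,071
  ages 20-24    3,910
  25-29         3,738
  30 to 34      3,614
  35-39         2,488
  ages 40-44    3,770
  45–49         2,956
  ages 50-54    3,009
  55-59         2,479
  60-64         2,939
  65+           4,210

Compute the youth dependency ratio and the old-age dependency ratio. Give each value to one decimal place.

Youth dependency ratio: 23.8
Old-age dependency ratio: 12.8

0–14: 2,715 + 3,035 + 2,110 = 7,860
15–64: 4,071 + 3,910 + 3,738 + 3,614 + 2,488 + 3,770 + 2,956 + 3,009 + 2,479 + 2,939 = 32,974
65+: 4,210
Youth dependency ratio = 7,860 / 32,974 × 100 = 23.8
Old-age dependency ratio = 4,210 / 32,974 × 100 = 12.8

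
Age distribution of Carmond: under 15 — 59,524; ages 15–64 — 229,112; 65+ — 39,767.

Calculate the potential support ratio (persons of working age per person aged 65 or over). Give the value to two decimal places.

Potential support ratio = 229,112 / 39,767 = 5.76

Potential support ratio: 5.76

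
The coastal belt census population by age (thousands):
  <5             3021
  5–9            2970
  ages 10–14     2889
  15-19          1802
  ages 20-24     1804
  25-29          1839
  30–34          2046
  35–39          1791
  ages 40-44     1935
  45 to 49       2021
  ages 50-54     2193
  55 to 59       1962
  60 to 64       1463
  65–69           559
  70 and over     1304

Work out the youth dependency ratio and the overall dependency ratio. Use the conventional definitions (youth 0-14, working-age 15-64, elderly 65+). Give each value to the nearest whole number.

0–14: 3021 + 2970 + 2889 = 8880
15–64: 1802 + 1804 + 1839 + 2046 + 1791 + 1935 + 2021 + 2193 + 1962 + 1463 = 18856
65+: 559 + 1304 = 1863
Youth dependency ratio = 8880 / 18856 × 100 = 47
Total dependency ratio = (8880 + 1863) / 18856 × 100 = 10743 / 18856 × 100 = 57

Youth dependency ratio: 47
Total dependency ratio: 57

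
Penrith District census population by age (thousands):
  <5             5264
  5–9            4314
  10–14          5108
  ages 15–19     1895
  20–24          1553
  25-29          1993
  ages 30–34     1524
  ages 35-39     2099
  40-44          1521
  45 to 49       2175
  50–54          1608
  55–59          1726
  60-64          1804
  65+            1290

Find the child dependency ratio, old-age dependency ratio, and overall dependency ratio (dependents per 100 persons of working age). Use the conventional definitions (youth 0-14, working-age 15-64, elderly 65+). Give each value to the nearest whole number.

0–14: 5264 + 4314 + 5108 = 14686
15–64: 1895 + 1553 + 1993 + 1524 + 2099 + 1521 + 2175 + 1608 + 1726 + 1804 = 17898
65+: 1290
Youth dependency ratio = 14686 / 17898 × 100 = 82
Old-age dependency ratio = 1290 / 17898 × 100 = 7
Total dependency ratio = (14686 + 1290) / 17898 × 100 = 15976 / 17898 × 100 = 89

Youth dependency ratio: 82
Old-age dependency ratio: 7
Total dependency ratio: 89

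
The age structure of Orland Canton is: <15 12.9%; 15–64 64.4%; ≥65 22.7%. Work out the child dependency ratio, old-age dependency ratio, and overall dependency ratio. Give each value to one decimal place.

Youth dependency ratio: 20.0
Old-age dependency ratio: 35.2
Total dependency ratio: 55.3

Youth dependency ratio = 12.9 / 64.4 × 100 = 20.0
Old-age dependency ratio = 22.7 / 64.4 × 100 = 35.2
Total dependency ratio = (12.9 + 22.7) / 64.4 × 100 = 35.6 / 64.4 × 100 = 55.3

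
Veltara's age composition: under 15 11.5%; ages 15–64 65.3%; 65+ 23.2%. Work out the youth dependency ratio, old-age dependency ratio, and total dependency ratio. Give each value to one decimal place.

Youth dependency ratio: 17.6
Old-age dependency ratio: 35.5
Total dependency ratio: 53.1

Youth dependency ratio = 11.5 / 65.3 × 100 = 17.6
Old-age dependency ratio = 23.2 / 65.3 × 100 = 35.5
Total dependency ratio = (11.5 + 23.2) / 65.3 × 100 = 34.7 / 65.3 × 100 = 53.1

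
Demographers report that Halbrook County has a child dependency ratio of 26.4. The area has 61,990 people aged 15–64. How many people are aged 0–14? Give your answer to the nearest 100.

Aged 0–14: 16,400

Youth dependency ratio = youth / working-age × 100
26.4 = Y / 61,990 × 100
⇒ 16,400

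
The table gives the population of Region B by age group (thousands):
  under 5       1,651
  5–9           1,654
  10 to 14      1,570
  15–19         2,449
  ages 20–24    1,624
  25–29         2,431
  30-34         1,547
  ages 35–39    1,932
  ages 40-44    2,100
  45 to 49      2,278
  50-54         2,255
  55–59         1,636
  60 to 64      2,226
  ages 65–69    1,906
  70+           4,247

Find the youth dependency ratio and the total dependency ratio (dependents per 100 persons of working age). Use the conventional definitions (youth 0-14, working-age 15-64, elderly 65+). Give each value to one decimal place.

Youth dependency ratio: 23.8
Total dependency ratio: 53.9

0–14: 1,651 + 1,654 + 1,570 = 4,875
15–64: 2,449 + 1,624 + 2,431 + 1,547 + 1,932 + 2,100 + 2,278 + 2,255 + 1,636 + 2,226 = 20,478
65+: 1,906 + 4,247 = 6,153
Youth dependency ratio = 4,875 / 20,478 × 100 = 23.8
Total dependency ratio = (4,875 + 6,153) / 20,478 × 100 = 11,028 / 20,478 × 100 = 53.9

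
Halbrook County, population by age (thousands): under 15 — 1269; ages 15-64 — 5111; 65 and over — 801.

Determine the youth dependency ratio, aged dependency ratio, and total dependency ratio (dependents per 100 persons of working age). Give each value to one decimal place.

Youth dependency ratio: 24.8
Old-age dependency ratio: 15.7
Total dependency ratio: 40.5

Youth dependency ratio = 1269 / 5111 × 100 = 24.8
Old-age dependency ratio = 801 / 5111 × 100 = 15.7
Total dependency ratio = (1269 + 801) / 5111 × 100 = 2070 / 5111 × 100 = 40.5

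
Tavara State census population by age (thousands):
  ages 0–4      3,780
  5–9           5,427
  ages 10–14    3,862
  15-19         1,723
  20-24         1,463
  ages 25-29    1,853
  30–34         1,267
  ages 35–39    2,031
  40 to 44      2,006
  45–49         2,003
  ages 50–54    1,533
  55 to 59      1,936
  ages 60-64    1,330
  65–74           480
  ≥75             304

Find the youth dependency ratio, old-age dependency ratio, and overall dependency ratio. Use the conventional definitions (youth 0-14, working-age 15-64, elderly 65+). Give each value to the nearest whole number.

0–14: 3,780 + 5,427 + 3,862 = 13,069
15–64: 1,723 + 1,463 + 1,853 + 1,267 + 2,031 + 2,006 + 2,003 + 1,533 + 1,936 + 1,330 = 17,145
65+: 480 + 304 = 784
Youth dependency ratio = 13,069 / 17,145 × 100 = 76
Old-age dependency ratio = 784 / 17,145 × 100 = 5
Total dependency ratio = (13,069 + 784) / 17,145 × 100 = 13,853 / 17,145 × 100 = 81

Youth dependency ratio: 76
Old-age dependency ratio: 5
Total dependency ratio: 81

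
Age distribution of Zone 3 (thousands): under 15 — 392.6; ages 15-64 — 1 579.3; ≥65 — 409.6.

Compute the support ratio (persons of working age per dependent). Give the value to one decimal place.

Support ratio: 2.0

Support ratio = 1 579.3 / (392.6 + 409.6) = 1 579.3 / 802.2 = 2.0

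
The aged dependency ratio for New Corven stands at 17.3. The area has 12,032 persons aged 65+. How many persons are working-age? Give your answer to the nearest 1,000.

Working-age: 70,000

Old-age dependency ratio = elderly / working-age × 100
17.3 = 12,032 / W × 100
⇒ 70,000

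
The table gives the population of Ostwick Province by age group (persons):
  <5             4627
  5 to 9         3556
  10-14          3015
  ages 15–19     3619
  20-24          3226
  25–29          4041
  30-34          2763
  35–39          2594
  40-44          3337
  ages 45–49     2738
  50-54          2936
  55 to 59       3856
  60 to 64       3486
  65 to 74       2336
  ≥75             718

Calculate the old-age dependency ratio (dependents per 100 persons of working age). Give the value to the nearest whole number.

0–14: 4627 + 3556 + 3015 = 11198
15–64: 3619 + 3226 + 4041 + 2763 + 2594 + 3337 + 2738 + 2936 + 3856 + 3486 = 32596
65+: 2336 + 718 = 3054
Old-age dependency ratio = 3054 / 32596 × 100 = 9

Old-age dependency ratio: 9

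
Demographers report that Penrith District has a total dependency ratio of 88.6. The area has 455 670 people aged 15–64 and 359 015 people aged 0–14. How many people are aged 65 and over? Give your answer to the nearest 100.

Total dependency ratio = (youth + elderly) / working-age × 100
88.6 = (359 015 + E) / 455 670 × 100
⇒ 44 700

Aged 65 and over: 44 700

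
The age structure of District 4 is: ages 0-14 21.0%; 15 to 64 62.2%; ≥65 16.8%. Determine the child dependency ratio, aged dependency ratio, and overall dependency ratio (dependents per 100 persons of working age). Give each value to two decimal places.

Youth dependency ratio = 21.0 / 62.2 × 100 = 33.76
Old-age dependency ratio = 16.8 / 62.2 × 100 = 27.01
Total dependency ratio = (21.0 + 16.8) / 62.2 × 100 = 37.8 / 62.2 × 100 = 60.77

Youth dependency ratio: 33.76
Old-age dependency ratio: 27.01
Total dependency ratio: 60.77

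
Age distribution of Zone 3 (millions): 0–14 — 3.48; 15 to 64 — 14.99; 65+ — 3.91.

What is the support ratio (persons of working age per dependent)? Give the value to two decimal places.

Support ratio = 14.99 / (3.48 + 3.91) = 14.99 / 7.39 = 2.03

Support ratio: 2.03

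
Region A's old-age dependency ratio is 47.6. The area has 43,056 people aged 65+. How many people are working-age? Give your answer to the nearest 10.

Working-age: 90,450

Old-age dependency ratio = elderly / working-age × 100
47.6 = 43,056 / W × 100
⇒ 90,450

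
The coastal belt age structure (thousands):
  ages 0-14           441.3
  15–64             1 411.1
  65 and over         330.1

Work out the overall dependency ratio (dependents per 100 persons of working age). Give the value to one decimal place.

Total dependency ratio = (441.3 + 330.1) / 1 411.1 × 100 = 771.4 / 1 411.1 × 100 = 54.7

Total dependency ratio: 54.7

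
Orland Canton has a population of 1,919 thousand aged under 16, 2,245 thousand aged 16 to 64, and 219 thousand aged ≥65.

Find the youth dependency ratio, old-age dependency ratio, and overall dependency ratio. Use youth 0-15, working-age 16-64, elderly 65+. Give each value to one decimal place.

Youth dependency ratio = 1,919 / 2,245 × 100 = 85.5
Old-age dependency ratio = 219 / 2,245 × 100 = 9.8
Total dependency ratio = (1,919 + 219) / 2,245 × 100 = 2,138 / 2,245 × 100 = 95.2

Youth dependency ratio: 85.5
Old-age dependency ratio: 9.8
Total dependency ratio: 95.2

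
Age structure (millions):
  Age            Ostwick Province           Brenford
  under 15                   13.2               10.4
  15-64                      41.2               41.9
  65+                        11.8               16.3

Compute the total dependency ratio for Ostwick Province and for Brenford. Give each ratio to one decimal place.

Ostwick Province: 60.7
Brenford: 63.7

Ostwick Province: (13.2 + 11.8) / 41.2 × 100 = 25.0 / 41.2 × 100 = 60.7
Brenford: (10.4 + 16.3) / 41.9 × 100 = 26.7 / 41.9 × 100 = 63.7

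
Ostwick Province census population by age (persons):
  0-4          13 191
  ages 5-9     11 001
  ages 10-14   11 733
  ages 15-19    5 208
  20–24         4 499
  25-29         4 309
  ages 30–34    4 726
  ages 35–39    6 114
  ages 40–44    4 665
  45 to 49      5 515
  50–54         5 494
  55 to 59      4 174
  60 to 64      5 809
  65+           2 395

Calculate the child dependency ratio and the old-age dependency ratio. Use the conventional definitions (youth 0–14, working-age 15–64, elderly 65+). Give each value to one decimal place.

Youth dependency ratio: 71.1
Old-age dependency ratio: 4.7

0–14: 13 191 + 11 001 + 11 733 = 35 925
15–64: 5 208 + 4 499 + 4 309 + 4 726 + 6 114 + 4 665 + 5 515 + 5 494 + 4 174 + 5 809 = 50 513
65+: 2 395
Youth dependency ratio = 35 925 / 50 513 × 100 = 71.1
Old-age dependency ratio = 2 395 / 50 513 × 100 = 4.7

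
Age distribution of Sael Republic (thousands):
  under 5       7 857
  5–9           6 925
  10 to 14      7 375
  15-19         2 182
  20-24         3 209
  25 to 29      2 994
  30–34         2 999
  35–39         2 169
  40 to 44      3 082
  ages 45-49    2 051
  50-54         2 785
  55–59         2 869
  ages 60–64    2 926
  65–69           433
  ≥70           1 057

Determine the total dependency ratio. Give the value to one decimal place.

0–14: 7 857 + 6 925 + 7 375 = 22 157
15–64: 2 182 + 3 209 + 2 994 + 2 999 + 2 169 + 3 082 + 2 051 + 2 785 + 2 869 + 2 926 = 27 266
65+: 433 + 1 057 = 1 490
Total dependency ratio = (22 157 + 1 490) / 27 266 × 100 = 23 647 / 27 266 × 100 = 86.7

Total dependency ratio: 86.7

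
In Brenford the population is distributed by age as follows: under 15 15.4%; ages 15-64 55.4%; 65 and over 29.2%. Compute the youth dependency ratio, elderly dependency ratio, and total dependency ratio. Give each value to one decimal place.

Youth dependency ratio = 15.4 / 55.4 × 100 = 27.8
Old-age dependency ratio = 29.2 / 55.4 × 100 = 52.7
Total dependency ratio = (15.4 + 29.2) / 55.4 × 100 = 44.6 / 55.4 × 100 = 80.5

Youth dependency ratio: 27.8
Old-age dependency ratio: 52.7
Total dependency ratio: 80.5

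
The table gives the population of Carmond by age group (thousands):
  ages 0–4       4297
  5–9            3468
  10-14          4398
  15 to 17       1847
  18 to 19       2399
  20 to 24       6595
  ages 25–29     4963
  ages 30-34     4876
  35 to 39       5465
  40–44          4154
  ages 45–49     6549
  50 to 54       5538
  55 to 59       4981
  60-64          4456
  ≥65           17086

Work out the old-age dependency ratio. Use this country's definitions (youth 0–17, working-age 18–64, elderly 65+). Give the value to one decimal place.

Old-age dependency ratio: 34.2

0–17: 4297 + 3468 + 4398 + 1847 = 14010
18–64: 2399 + 6595 + 4963 + 4876 + 5465 + 4154 + 6549 + 5538 + 4981 + 4456 = 49976
65+: 17086
Old-age dependency ratio = 17086 / 49976 × 100 = 34.2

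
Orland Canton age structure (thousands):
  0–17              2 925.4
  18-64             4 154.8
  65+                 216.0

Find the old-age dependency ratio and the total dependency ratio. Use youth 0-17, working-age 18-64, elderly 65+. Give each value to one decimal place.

Old-age dependency ratio = 216.0 / 4 154.8 × 100 = 5.2
Total dependency ratio = (2 925.4 + 216.0) / 4 154.8 × 100 = 3 141.4 / 4 154.8 × 100 = 75.6

Old-age dependency ratio: 5.2
Total dependency ratio: 75.6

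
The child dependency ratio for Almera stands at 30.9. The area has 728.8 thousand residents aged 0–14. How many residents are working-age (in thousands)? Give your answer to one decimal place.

Working-age: 2358.6

Youth dependency ratio = youth / working-age × 100
30.9 = 728.8 / W × 100
⇒ 2358.6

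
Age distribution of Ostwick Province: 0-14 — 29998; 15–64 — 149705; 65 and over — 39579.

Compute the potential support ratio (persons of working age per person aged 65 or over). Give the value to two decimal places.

Potential support ratio = 149705 / 39579 = 3.78

Potential support ratio: 3.78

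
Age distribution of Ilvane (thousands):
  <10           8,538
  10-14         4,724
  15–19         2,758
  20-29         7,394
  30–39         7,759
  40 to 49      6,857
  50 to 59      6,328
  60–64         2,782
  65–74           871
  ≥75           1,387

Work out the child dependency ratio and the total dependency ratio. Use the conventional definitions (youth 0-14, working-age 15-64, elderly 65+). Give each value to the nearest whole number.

Youth dependency ratio: 39
Total dependency ratio: 46

0–14: 8,538 + 4,724 = 13,262
15–64: 2,758 + 7,394 + 7,759 + 6,857 + 6,328 + 2,782 = 33,878
65+: 871 + 1,387 = 2,258
Youth dependency ratio = 13,262 / 33,878 × 100 = 39
Total dependency ratio = (13,262 + 2,258) / 33,878 × 100 = 15,520 / 33,878 × 100 = 46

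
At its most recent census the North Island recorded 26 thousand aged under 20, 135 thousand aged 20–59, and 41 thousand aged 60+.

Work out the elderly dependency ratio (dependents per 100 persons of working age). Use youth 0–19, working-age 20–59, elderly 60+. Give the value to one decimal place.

Old-age dependency ratio: 30.4

Old-age dependency ratio = 41 / 135 × 100 = 30.4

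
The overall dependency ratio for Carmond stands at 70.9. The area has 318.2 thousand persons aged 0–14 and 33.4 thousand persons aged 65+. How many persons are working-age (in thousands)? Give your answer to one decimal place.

Working-age: 495.9

Total dependency ratio = (youth + elderly) / working-age × 100
70.9 = (318.2 + 33.4) / W × 100
⇒ 495.9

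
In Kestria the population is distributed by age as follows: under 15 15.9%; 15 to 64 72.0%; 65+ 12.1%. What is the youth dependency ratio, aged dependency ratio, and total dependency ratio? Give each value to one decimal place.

Youth dependency ratio = 15.9 / 72.0 × 100 = 22.1
Old-age dependency ratio = 12.1 / 72.0 × 100 = 16.8
Total dependency ratio = (15.9 + 12.1) / 72.0 × 100 = 28.0 / 72.0 × 100 = 38.9

Youth dependency ratio: 22.1
Old-age dependency ratio: 16.8
Total dependency ratio: 38.9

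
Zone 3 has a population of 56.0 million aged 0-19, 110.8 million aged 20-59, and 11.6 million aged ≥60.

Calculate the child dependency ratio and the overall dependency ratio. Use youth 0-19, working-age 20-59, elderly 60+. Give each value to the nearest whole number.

Youth dependency ratio: 51
Total dependency ratio: 61

Youth dependency ratio = 56.0 / 110.8 × 100 = 51
Total dependency ratio = (56.0 + 11.6) / 110.8 × 100 = 67.6 / 110.8 × 100 = 61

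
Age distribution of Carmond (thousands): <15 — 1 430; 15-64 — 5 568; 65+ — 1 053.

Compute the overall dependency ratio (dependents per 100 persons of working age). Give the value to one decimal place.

Total dependency ratio = (1 430 + 1 053) / 5 568 × 100 = 2 483 / 5 568 × 100 = 44.6

Total dependency ratio: 44.6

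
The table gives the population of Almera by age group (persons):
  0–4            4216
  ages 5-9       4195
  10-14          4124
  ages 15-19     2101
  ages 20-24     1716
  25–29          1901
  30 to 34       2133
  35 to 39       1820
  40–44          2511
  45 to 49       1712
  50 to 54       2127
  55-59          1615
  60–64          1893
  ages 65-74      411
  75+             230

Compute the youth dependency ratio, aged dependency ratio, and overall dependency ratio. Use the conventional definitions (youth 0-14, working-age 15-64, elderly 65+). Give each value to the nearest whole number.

Youth dependency ratio: 64
Old-age dependency ratio: 3
Total dependency ratio: 67

0–14: 4216 + 4195 + 4124 = 12535
15–64: 2101 + 1716 + 1901 + 2133 + 1820 + 2511 + 1712 + 2127 + 1615 + 1893 = 19529
65+: 411 + 230 = 641
Youth dependency ratio = 12535 / 19529 × 100 = 64
Old-age dependency ratio = 641 / 19529 × 100 = 3
Total dependency ratio = (12535 + 641) / 19529 × 100 = 13176 / 19529 × 100 = 67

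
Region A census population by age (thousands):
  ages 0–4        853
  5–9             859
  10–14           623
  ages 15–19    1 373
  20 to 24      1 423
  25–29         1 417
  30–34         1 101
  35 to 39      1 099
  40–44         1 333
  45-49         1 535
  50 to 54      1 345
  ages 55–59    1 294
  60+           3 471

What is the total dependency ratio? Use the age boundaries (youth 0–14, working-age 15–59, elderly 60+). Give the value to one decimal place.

0–14: 853 + 859 + 623 = 2 335
15–59: 1 373 + 1 423 + 1 417 + 1 101 + 1 099 + 1 333 + 1 535 + 1 345 + 1 294 = 11 920
60+: 3 471
Total dependency ratio = (2 335 + 3 471) / 11 920 × 100 = 5 806 / 11 920 × 100 = 48.7

Total dependency ratio: 48.7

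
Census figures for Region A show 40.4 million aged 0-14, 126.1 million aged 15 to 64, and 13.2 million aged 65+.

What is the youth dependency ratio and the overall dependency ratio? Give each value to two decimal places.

Youth dependency ratio: 32.04
Total dependency ratio: 42.51

Youth dependency ratio = 40.4 / 126.1 × 100 = 32.04
Total dependency ratio = (40.4 + 13.2) / 126.1 × 100 = 53.6 / 126.1 × 100 = 42.51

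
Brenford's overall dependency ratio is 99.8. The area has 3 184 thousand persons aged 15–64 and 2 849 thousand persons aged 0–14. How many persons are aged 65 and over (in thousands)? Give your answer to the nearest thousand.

Aged 65 and over: 329

Total dependency ratio = (youth + elderly) / working-age × 100
99.8 = (2 849 + E) / 3 184 × 100
⇒ 329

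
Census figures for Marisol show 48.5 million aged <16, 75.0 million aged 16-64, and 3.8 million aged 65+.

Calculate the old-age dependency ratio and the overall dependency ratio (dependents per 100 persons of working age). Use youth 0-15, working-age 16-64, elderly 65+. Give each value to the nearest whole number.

Old-age dependency ratio = 3.8 / 75.0 × 100 = 5
Total dependency ratio = (48.5 + 3.8) / 75.0 × 100 = 52.3 / 75.0 × 100 = 70

Old-age dependency ratio: 5
Total dependency ratio: 70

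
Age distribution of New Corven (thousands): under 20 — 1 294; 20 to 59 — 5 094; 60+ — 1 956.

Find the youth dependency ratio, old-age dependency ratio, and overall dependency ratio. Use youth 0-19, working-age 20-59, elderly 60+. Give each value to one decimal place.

Youth dependency ratio = 1 294 / 5 094 × 100 = 25.4
Old-age dependency ratio = 1 956 / 5 094 × 100 = 38.4
Total dependency ratio = (1 294 + 1 956) / 5 094 × 100 = 3 250 / 5 094 × 100 = 63.8

Youth dependency ratio: 25.4
Old-age dependency ratio: 38.4
Total dependency ratio: 63.8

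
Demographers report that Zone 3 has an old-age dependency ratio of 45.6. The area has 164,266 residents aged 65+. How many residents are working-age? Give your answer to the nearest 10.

Old-age dependency ratio = elderly / working-age × 100
45.6 = 164,266 / W × 100
⇒ 360,230

Working-age: 360,230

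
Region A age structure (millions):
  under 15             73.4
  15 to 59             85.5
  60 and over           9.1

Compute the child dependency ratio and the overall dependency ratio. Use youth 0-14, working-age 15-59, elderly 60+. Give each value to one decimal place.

Youth dependency ratio: 85.8
Total dependency ratio: 96.5

Youth dependency ratio = 73.4 / 85.5 × 100 = 85.8
Total dependency ratio = (73.4 + 9.1) / 85.5 × 100 = 82.5 / 85.5 × 100 = 96.5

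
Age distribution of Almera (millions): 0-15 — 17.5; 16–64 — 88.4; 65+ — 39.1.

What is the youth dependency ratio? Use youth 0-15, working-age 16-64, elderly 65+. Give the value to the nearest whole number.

Youth dependency ratio = 17.5 / 88.4 × 100 = 20

Youth dependency ratio: 20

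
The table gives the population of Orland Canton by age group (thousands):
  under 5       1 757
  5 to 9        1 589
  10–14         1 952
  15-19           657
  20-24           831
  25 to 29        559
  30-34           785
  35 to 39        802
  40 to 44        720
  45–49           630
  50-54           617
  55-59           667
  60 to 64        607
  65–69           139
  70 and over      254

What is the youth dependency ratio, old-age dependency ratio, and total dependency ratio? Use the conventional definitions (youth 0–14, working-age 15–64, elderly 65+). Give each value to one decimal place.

Youth dependency ratio: 77.1
Old-age dependency ratio: 5.7
Total dependency ratio: 82.8

0–14: 1 757 + 1 589 + 1 952 = 5 298
15–64: 657 + 831 + 559 + 785 + 802 + 720 + 630 + 617 + 667 + 607 = 6 875
65+: 139 + 254 = 393
Youth dependency ratio = 5 298 / 6 875 × 100 = 77.1
Old-age dependency ratio = 393 / 6 875 × 100 = 5.7
Total dependency ratio = (5 298 + 393) / 6 875 × 100 = 5 691 / 6 875 × 100 = 82.8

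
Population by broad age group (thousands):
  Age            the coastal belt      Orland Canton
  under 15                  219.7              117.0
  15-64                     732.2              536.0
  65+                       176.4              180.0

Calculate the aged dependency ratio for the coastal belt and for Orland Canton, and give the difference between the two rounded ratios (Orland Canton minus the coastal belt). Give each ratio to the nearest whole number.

the coastal belt: 176.4 / 732.2 × 100 = 24
Orland Canton: 180.0 / 536.0 × 100 = 34

the coastal belt: 24
Orland Canton: 34
Difference: +10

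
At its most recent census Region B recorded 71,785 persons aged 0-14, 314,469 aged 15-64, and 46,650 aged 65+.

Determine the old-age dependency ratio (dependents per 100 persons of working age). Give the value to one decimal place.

Old-age dependency ratio: 14.8

Old-age dependency ratio = 46,650 / 314,469 × 100 = 14.8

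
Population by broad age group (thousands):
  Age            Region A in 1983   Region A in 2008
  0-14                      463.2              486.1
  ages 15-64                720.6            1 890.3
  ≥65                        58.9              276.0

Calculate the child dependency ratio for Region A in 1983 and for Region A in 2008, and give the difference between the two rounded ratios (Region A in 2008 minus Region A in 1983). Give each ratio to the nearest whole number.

Region A in 1983: 463.2 / 720.6 × 100 = 64
Region A in 2008: 486.1 / 1 890.3 × 100 = 26

Region A in 1983: 64
Region A in 2008: 26
Difference: -38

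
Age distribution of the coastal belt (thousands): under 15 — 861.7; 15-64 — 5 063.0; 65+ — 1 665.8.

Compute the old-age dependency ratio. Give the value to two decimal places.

Old-age dependency ratio = 1 665.8 / 5 063.0 × 100 = 32.90

Old-age dependency ratio: 32.90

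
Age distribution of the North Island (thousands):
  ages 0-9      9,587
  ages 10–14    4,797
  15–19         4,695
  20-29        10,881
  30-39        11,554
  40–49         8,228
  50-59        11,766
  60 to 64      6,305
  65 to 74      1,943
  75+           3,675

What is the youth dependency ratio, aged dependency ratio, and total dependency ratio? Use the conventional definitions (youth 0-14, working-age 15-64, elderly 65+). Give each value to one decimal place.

0–14: 9,587 + 4,797 = 14,384
15–64: 4,695 + 10,881 + 11,554 + 8,228 + 11,766 + 6,305 = 53,429
65+: 1,943 + 3,675 = 5,618
Youth dependency ratio = 14,384 / 53,429 × 100 = 26.9
Old-age dependency ratio = 5,618 / 53,429 × 100 = 10.5
Total dependency ratio = (14,384 + 5,618) / 53,429 × 100 = 20,002 / 53,429 × 100 = 37.4

Youth dependency ratio: 26.9
Old-age dependency ratio: 10.5
Total dependency ratio: 37.4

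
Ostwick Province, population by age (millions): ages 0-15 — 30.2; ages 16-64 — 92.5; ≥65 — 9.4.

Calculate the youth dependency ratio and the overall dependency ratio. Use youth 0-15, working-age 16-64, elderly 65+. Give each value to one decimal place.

Youth dependency ratio = 30.2 / 92.5 × 100 = 32.6
Total dependency ratio = (30.2 + 9.4) / 92.5 × 100 = 39.6 / 92.5 × 100 = 42.8

Youth dependency ratio: 32.6
Total dependency ratio: 42.8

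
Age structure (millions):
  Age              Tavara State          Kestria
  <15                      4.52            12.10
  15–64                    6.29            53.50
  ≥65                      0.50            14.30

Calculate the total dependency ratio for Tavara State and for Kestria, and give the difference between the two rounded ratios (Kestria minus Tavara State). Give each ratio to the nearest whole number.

Tavara State: (4.52 + 0.50) / 6.29 × 100 = 5.02 / 6.29 × 100 = 80
Kestria: (12.10 + 14.30) / 53.50 × 100 = 26.40 / 53.50 × 100 = 49

Tavara State: 80
Kestria: 49
Difference: -31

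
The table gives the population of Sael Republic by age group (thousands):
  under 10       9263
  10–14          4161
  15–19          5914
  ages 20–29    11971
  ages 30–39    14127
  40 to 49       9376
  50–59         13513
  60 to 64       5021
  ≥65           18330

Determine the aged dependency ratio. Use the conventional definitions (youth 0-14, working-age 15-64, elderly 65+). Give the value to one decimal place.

0–14: 9263 + 4161 = 13424
15–64: 5914 + 11971 + 14127 + 9376 + 13513 + 5021 = 59922
65+: 18330
Old-age dependency ratio = 18330 / 59922 × 100 = 30.6

Old-age dependency ratio: 30.6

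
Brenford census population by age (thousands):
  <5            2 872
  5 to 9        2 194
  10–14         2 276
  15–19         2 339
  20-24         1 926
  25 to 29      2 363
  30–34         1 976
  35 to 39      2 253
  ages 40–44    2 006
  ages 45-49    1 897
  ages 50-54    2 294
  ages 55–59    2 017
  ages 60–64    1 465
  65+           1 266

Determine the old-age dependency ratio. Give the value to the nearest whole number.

Old-age dependency ratio: 6

0–14: 2 872 + 2 194 + 2 276 = 7 342
15–64: 2 339 + 1 926 + 2 363 + 1 976 + 2 253 + 2 006 + 1 897 + 2 294 + 2 017 + 1 465 = 20 536
65+: 1 266
Old-age dependency ratio = 1 266 / 20 536 × 100 = 6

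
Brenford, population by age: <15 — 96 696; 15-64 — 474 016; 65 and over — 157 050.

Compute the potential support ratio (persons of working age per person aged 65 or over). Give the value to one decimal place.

Potential support ratio: 3.0

Potential support ratio = 474 016 / 157 050 = 3.0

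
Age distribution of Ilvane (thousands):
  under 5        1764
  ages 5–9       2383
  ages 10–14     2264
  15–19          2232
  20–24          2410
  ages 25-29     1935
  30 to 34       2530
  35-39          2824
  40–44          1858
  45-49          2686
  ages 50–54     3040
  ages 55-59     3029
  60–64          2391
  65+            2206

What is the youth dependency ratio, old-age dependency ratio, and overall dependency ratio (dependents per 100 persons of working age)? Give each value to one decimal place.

0–14: 1764 + 2383 + 2264 = 6411
15–64: 2232 + 2410 + 1935 + 2530 + 2824 + 1858 + 2686 + 3040 + 3029 + 2391 = 24935
65+: 2206
Youth dependency ratio = 6411 / 24935 × 100 = 25.7
Old-age dependency ratio = 2206 / 24935 × 100 = 8.8
Total dependency ratio = (6411 + 2206) / 24935 × 100 = 8617 / 24935 × 100 = 34.6

Youth dependency ratio: 25.7
Old-age dependency ratio: 8.8
Total dependency ratio: 34.6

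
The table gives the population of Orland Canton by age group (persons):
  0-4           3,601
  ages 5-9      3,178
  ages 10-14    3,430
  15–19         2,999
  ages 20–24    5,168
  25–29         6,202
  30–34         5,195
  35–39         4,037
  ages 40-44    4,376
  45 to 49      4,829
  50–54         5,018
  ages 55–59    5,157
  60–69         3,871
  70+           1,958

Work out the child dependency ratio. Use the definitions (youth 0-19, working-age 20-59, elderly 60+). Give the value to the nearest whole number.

0–19: 3,601 + 3,178 + 3,430 + 2,999 = 13,208
20–59: 5,168 + 6,202 + 5,195 + 4,037 + 4,376 + 4,829 + 5,018 + 5,157 = 39,982
60+: 3,871 + 1,958 = 5,829
Youth dependency ratio = 13,208 / 39,982 × 100 = 33

Youth dependency ratio: 33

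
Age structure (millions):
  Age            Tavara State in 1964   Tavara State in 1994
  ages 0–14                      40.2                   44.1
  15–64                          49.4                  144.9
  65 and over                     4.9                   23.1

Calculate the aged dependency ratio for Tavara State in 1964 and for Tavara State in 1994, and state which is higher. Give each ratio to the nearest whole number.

Tavara State in 1964: 10
Tavara State in 1994: 16
Higher: Tavara State in 1994

Tavara State in 1964: 4.9 / 49.4 × 100 = 10
Tavara State in 1994: 23.1 / 144.9 × 100 = 16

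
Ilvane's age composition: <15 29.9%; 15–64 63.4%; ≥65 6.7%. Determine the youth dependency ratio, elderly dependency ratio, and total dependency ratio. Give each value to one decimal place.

Youth dependency ratio = 29.9 / 63.4 × 100 = 47.2
Old-age dependency ratio = 6.7 / 63.4 × 100 = 10.6
Total dependency ratio = (29.9 + 6.7) / 63.4 × 100 = 36.6 / 63.4 × 100 = 57.7

Youth dependency ratio: 47.2
Old-age dependency ratio: 10.6
Total dependency ratio: 57.7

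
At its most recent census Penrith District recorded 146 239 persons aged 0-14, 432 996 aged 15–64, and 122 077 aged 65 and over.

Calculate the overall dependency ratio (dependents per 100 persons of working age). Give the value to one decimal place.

Total dependency ratio: 62.0

Total dependency ratio = (146 239 + 122 077) / 432 996 × 100 = 268 316 / 432 996 × 100 = 62.0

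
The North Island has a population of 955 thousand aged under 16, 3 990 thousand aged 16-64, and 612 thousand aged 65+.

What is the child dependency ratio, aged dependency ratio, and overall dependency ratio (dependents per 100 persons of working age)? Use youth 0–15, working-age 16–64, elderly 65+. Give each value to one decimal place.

Youth dependency ratio: 23.9
Old-age dependency ratio: 15.3
Total dependency ratio: 39.3

Youth dependency ratio = 955 / 3 990 × 100 = 23.9
Old-age dependency ratio = 612 / 3 990 × 100 = 15.3
Total dependency ratio = (955 + 612) / 3 990 × 100 = 1 567 / 3 990 × 100 = 39.3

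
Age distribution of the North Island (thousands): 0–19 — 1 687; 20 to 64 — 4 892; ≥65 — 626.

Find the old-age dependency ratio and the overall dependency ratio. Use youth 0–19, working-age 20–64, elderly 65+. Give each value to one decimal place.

Old-age dependency ratio = 626 / 4 892 × 100 = 12.8
Total dependency ratio = (1 687 + 626) / 4 892 × 100 = 2 313 / 4 892 × 100 = 47.3

Old-age dependency ratio: 12.8
Total dependency ratio: 47.3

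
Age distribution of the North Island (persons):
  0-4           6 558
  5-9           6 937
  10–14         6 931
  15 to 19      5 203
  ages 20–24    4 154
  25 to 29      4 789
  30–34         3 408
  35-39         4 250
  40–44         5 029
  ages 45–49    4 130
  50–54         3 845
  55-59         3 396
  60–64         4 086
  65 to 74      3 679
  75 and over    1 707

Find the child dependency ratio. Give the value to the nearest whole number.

Youth dependency ratio: 48

0–14: 6 558 + 6 937 + 6 931 = 20 426
15–64: 5 203 + 4 154 + 4 789 + 3 408 + 4 250 + 5 029 + 4 130 + 3 845 + 3 396 + 4 086 = 42 290
65+: 3 679 + 1 707 = 5 386
Youth dependency ratio = 20 426 / 42 290 × 100 = 48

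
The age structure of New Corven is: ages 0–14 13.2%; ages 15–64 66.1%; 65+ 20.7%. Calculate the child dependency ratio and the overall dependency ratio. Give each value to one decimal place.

Youth dependency ratio: 20.0
Total dependency ratio: 51.3

Youth dependency ratio = 13.2 / 66.1 × 100 = 20.0
Total dependency ratio = (13.2 + 20.7) / 66.1 × 100 = 33.9 / 66.1 × 100 = 51.3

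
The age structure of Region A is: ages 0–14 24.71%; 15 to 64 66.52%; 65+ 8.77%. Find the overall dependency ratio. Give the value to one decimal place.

Total dependency ratio: 50.3

Total dependency ratio = (24.71 + 8.77) / 66.52 × 100 = 33.48 / 66.52 × 100 = 50.3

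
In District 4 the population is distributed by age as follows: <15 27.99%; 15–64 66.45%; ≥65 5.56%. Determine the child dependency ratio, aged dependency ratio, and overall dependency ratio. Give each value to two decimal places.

Youth dependency ratio: 42.12
Old-age dependency ratio: 8.37
Total dependency ratio: 50.49

Youth dependency ratio = 27.99 / 66.45 × 100 = 42.12
Old-age dependency ratio = 5.56 / 66.45 × 100 = 8.37
Total dependency ratio = (27.99 + 5.56) / 66.45 × 100 = 33.55 / 66.45 × 100 = 50.49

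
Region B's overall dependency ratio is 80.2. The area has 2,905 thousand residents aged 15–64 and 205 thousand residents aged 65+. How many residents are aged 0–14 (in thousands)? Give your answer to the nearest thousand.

Total dependency ratio = (youth + elderly) / working-age × 100
80.2 = (Y + 205) / 2,905 × 100
⇒ 2,125

Aged 0–14: 2,125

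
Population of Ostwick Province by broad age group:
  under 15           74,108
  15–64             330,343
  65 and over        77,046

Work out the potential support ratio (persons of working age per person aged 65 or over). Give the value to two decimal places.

Potential support ratio = 330,343 / 77,046 = 4.29

Potential support ratio: 4.29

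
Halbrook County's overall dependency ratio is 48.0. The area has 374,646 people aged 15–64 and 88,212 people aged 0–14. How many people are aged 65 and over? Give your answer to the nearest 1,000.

Aged 65 and over: 92,000

Total dependency ratio = (youth + elderly) / working-age × 100
48.0 = (88,212 + E) / 374,646 × 100
⇒ 92,000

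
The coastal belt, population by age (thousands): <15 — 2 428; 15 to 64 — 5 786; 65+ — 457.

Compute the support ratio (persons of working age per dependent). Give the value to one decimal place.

Support ratio = 5 786 / (2 428 + 457) = 5 786 / 2 885 = 2.0

Support ratio: 2.0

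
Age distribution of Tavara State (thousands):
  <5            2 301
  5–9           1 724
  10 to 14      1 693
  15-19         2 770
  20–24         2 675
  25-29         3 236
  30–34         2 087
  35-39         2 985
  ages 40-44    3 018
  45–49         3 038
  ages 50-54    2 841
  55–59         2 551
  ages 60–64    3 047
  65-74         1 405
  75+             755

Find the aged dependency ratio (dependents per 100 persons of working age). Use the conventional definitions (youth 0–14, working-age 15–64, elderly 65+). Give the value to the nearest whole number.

Old-age dependency ratio: 8

0–14: 2 301 + 1 724 + 1 693 = 5 718
15–64: 2 770 + 2 675 + 3 236 + 2 087 + 2 985 + 3 018 + 3 038 + 2 841 + 2 551 + 3 047 = 28 248
65+: 1 405 + 755 = 2 160
Old-age dependency ratio = 2 160 / 28 248 × 100 = 8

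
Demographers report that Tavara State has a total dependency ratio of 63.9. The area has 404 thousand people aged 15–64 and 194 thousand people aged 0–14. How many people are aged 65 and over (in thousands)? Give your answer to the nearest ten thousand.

Aged 65 and over: 60

Total dependency ratio = (youth + elderly) / working-age × 100
63.9 = (194 + E) / 404 × 100
⇒ 60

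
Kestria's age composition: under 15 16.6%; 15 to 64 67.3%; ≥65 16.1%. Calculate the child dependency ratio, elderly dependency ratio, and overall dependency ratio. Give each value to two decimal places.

Youth dependency ratio: 24.67
Old-age dependency ratio: 23.92
Total dependency ratio: 48.59

Youth dependency ratio = 16.6 / 67.3 × 100 = 24.67
Old-age dependency ratio = 16.1 / 67.3 × 100 = 23.92
Total dependency ratio = (16.6 + 16.1) / 67.3 × 100 = 32.7 / 67.3 × 100 = 48.59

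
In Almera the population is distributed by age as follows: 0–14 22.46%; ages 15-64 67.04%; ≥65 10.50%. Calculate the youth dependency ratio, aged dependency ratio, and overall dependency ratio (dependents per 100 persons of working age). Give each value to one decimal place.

Youth dependency ratio: 33.5
Old-age dependency ratio: 15.7
Total dependency ratio: 49.2

Youth dependency ratio = 22.46 / 67.04 × 100 = 33.5
Old-age dependency ratio = 10.50 / 67.04 × 100 = 15.7
Total dependency ratio = (22.46 + 10.50) / 67.04 × 100 = 32.96 / 67.04 × 100 = 49.2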